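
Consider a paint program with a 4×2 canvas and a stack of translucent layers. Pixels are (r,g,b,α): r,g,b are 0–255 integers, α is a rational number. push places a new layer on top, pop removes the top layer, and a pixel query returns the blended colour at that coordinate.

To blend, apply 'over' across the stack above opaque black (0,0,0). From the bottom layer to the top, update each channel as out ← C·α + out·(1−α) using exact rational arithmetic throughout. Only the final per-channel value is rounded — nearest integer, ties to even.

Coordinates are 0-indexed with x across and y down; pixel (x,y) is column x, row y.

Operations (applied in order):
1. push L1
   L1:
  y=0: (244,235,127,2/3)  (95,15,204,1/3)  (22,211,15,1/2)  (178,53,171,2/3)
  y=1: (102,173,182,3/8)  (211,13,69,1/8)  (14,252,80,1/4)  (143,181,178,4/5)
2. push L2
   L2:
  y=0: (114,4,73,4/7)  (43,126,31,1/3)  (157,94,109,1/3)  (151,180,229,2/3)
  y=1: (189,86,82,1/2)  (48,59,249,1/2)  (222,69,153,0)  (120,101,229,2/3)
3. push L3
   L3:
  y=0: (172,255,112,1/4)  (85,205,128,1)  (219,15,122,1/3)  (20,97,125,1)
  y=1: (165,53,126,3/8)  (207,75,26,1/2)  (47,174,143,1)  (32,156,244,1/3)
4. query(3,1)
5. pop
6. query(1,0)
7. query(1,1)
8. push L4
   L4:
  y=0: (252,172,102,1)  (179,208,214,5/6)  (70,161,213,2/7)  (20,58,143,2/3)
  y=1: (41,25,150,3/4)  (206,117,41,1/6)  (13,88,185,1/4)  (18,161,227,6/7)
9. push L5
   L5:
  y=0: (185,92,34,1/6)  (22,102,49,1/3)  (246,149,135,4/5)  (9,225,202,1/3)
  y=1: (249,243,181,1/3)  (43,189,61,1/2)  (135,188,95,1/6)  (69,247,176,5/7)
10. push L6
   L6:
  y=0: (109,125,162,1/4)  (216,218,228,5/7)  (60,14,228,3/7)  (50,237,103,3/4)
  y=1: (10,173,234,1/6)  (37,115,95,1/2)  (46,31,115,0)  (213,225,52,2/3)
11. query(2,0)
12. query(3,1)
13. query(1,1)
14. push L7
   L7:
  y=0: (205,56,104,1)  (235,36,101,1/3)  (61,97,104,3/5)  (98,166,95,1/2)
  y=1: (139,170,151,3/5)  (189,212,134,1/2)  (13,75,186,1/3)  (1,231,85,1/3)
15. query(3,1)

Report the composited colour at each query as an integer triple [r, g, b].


at x=3,y=1 over L1,L2,L3:
after L1 α=4/5: [572/5, 724/5, 712/5]
after L2 α=2/3: [1772/15, 578/5, 3002/15]
after L3 α=1/3: [4024/45, 1936/15, 9664/45]
= [89, 129, 215]

query (1,0) [L1,L2] — begin 0,0,0
after L1 α=1/3: [95/3, 5, 68]
after L2 α=1/3: [319/9, 136/3, 167/3]
rounded: [35, 45, 56]

at x=1,y=1 over L1,L2:
+L1 (α=1/8) → [211/8, 13/8, 69/8]
+L2 (α=1/2) → [595/16, 485/16, 2061/16]
rounded: [37, 30, 129]

query (2,0) [L1,L2,L4,L5,L6] — begin 0,0,0
+L1 (α=1/2) → [11, 211/2, 15/2]
+L2 (α=1/3) → [179/3, 305/3, 124/3]
+L4 (α=2/7) → [1315/21, 2491/21, 1898/21]
+L5 (α=4/5) → [21979/105, 15007/105, 13238/105]
+L6 (α=3/7) → [106816/735, 64438/735, 124772/735]
= [145, 88, 170]

query (3,1) [L1,L2,L4,L5,L6] — begin 0,0,0
L1 α=4/5: [572/5, 724/5, 712/5]
L2 α=2/3: [1772/15, 578/5, 3002/15]
L4 α=6/7: [3392/105, 5408/35, 23432/105]
L5 α=5/7: [43009/735, 54041/245, 139264/735]
L6 α=2/3: [356119/2205, 164291/735, 215704/2205]
= [162, 224, 98]

query (1,1) [L1,L2,L4,L5,L6] — begin 0,0,0
+L1 (α=1/8) → [211/8, 13/8, 69/8]
+L2 (α=1/2) → [595/16, 485/16, 2061/16]
+L4 (α=1/6) → [6271/96, 4297/96, 10961/96]
+L5 (α=1/2) → [10399/192, 22441/192, 16817/192]
+L6 (α=1/2) → [17503/384, 44521/384, 35057/384]
= [46, 116, 91]

query (3,1) [L1,L2,L4,L5,L6,L7] — begin 0,0,0
+L1 (α=4/5) → [572/5, 724/5, 712/5]
+L2 (α=2/3) → [1772/15, 578/5, 3002/15]
+L4 (α=6/7) → [3392/105, 5408/35, 23432/105]
+L5 (α=5/7) → [43009/735, 54041/245, 139264/735]
+L6 (α=2/3) → [356119/2205, 164291/735, 215704/2205]
+L7 (α=1/3) → [714443/6615, 498367/2205, 618833/6615]
→ [108, 226, 94]


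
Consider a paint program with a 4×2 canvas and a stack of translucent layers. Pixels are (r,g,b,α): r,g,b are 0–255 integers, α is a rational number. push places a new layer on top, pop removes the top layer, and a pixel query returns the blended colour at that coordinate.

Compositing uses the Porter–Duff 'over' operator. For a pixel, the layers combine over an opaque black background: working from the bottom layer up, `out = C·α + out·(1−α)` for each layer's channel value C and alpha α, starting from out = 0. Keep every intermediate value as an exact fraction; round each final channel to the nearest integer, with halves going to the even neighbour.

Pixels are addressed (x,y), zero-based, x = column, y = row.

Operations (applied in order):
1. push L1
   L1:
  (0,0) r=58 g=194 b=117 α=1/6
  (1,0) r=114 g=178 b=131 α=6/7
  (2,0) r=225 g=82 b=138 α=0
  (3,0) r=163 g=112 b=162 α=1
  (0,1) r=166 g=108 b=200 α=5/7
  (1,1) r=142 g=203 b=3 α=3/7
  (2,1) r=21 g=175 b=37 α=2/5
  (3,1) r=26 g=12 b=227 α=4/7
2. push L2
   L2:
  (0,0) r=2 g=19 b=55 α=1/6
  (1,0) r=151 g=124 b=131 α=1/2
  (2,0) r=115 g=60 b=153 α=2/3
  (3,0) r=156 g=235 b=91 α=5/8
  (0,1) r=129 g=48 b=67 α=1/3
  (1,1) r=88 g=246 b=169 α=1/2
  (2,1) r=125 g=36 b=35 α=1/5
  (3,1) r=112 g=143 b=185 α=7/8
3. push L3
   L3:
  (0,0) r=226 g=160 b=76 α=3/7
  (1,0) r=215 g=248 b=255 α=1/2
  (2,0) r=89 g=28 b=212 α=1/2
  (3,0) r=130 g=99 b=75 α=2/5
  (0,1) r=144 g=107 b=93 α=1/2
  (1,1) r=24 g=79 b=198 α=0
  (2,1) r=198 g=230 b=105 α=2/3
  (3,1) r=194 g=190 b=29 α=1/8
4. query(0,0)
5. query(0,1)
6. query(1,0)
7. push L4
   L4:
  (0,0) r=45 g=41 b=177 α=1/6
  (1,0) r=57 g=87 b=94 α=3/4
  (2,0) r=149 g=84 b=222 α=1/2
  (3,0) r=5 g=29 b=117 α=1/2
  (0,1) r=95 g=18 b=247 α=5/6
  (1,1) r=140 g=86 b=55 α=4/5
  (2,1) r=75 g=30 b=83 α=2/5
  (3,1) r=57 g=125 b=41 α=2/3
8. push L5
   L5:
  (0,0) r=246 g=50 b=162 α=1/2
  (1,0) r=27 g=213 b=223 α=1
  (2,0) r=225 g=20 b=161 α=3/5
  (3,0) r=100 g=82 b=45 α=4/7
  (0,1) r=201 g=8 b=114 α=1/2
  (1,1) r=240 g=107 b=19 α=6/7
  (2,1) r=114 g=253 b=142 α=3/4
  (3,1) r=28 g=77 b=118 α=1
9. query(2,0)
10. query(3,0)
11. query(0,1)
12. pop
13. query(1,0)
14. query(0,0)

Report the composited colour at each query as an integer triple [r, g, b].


at x=0,y=0 over L1,L2,L3:
+L1 (α=1/6) → [29/3, 97/3, 39/2]
+L2 (α=1/6) → [151/18, 271/9, 305/12]
+L3 (α=3/7) → [6404/63, 772/9, 989/21]
rounded: [102, 86, 47]

query (0,1) [L1,L2,L3] — begin 0,0,0
+L1 (α=5/7) → [830/7, 540/7, 1000/7]
+L2 (α=1/3) → [2563/21, 472/7, 823/7]
+L3 (α=1/2) → [5587/42, 1221/14, 737/7]
rounded: [133, 87, 105]

(1,0) stack=L1,L2,L3; from [0,0,0]:
+L1 (α=6/7) → [684/7, 1068/7, 786/7]
+L2 (α=1/2) → [1741/14, 968/7, 1703/14]
+L3 (α=1/2) → [4751/28, 1352/7, 5273/28]
→ [170, 193, 188]

query (2,0) [L1,L2,L3,L4,L5] — begin 0,0,0
L1 α=0: [0, 0, 0]
L2 α=2/3: [230/3, 40, 102]
L3 α=1/2: [497/6, 34, 157]
L4 α=1/2: [1391/12, 59, 379/2]
L5 α=3/5: [5441/30, 178/5, 862/5]
= [181, 36, 172]

at x=3,y=0 over L1,L2,L3,L4,L5:
L1 α=1: [163, 112, 162]
L2 α=5/8: [1269/8, 1511/8, 941/8]
L3 α=2/5: [5887/40, 6117/40, 4023/40]
L4 α=1/2: [6087/80, 7277/80, 8703/80]
L5 α=4/7: [50261/560, 48071/560, 5787/80]
→ [90, 86, 72]

(0,1) stack=L1,L2,L3,L4,L5; from [0,0,0]:
+L1 (α=5/7) → [830/7, 540/7, 1000/7]
+L2 (α=1/3) → [2563/21, 472/7, 823/7]
+L3 (α=1/2) → [5587/42, 1221/14, 737/7]
+L4 (α=5/6) → [25537/252, 827/28, 4691/21]
+L5 (α=1/2) → [76189/504, 1051/56, 7085/42]
= [151, 19, 169]

query (1,0) [L1,L2,L3,L4] — begin 0,0,0
L1 α=6/7: [684/7, 1068/7, 786/7]
L2 α=1/2: [1741/14, 968/7, 1703/14]
L3 α=1/2: [4751/28, 1352/7, 5273/28]
L4 α=3/4: [9539/112, 3179/28, 13169/112]
rounded: [85, 114, 118]

at x=0,y=0 over L1,L2,L3,L4:
after L1 α=1/6: [29/3, 97/3, 39/2]
after L2 α=1/6: [151/18, 271/9, 305/12]
after L3 α=3/7: [6404/63, 772/9, 989/21]
after L4 α=1/6: [34855/378, 4229/54, 4331/63]
→ [92, 78, 69]


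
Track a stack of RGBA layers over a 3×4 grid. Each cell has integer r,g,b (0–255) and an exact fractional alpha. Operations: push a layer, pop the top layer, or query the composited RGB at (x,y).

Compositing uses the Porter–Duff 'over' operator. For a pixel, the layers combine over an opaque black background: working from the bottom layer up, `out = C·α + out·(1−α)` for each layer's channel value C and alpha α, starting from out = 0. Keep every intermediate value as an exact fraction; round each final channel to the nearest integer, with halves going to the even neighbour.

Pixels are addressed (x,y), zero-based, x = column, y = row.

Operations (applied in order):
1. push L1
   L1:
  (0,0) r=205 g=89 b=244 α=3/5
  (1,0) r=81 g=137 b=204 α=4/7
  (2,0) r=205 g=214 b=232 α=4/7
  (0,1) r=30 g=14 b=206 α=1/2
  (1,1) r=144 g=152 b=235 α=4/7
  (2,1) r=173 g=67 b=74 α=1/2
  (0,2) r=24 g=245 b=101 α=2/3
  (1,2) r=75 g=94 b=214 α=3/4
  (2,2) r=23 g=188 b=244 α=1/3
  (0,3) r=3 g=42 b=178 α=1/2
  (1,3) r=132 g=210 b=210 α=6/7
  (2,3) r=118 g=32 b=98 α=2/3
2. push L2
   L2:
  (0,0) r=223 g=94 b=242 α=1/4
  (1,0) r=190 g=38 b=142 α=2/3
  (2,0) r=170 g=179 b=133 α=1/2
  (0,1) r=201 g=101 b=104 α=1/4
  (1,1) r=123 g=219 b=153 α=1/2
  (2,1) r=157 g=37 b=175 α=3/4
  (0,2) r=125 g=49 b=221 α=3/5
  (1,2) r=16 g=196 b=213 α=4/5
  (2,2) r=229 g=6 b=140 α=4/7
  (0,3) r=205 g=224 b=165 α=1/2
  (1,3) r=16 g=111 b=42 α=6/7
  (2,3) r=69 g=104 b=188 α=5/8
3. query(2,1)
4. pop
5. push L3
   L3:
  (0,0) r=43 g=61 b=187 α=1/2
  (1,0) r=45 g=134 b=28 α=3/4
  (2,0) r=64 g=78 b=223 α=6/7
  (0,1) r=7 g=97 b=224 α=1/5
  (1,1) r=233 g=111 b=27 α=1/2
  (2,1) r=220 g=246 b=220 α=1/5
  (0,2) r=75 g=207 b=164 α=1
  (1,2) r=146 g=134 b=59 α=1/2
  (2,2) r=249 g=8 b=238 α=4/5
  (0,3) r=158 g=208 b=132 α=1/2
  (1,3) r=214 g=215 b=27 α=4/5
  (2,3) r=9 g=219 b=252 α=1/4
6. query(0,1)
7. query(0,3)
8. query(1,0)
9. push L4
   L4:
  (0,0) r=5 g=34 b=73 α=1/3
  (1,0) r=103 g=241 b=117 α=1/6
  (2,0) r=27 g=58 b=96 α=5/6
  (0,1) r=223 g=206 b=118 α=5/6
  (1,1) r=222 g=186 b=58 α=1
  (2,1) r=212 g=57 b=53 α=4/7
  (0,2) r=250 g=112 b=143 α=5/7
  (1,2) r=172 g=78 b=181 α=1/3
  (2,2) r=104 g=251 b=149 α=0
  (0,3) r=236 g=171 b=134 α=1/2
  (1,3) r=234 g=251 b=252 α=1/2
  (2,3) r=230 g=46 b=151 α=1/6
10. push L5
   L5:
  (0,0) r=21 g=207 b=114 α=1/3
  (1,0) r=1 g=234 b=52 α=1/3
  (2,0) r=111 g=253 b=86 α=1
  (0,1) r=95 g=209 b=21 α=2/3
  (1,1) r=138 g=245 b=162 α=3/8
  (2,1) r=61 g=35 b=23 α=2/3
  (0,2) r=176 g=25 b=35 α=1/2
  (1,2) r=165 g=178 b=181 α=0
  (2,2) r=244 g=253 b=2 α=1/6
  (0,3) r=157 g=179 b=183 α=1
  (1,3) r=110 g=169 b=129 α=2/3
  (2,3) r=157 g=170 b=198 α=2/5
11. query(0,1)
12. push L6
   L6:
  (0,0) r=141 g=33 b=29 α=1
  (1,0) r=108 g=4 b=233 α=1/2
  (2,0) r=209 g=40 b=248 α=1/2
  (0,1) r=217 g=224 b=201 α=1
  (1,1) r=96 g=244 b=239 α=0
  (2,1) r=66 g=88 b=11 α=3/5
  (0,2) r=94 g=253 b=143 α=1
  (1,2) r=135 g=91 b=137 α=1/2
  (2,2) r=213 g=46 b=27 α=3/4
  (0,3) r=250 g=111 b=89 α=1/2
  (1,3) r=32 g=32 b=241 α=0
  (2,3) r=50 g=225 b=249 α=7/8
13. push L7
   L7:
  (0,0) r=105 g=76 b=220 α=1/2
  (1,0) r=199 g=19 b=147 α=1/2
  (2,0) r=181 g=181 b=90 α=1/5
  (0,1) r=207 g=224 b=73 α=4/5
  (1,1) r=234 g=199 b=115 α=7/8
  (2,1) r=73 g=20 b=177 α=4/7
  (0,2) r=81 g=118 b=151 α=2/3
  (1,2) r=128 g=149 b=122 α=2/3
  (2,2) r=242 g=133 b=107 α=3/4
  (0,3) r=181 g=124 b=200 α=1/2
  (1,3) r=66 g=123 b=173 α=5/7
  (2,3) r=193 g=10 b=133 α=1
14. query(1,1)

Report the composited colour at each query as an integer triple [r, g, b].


query (2,1) [L1,L2] — begin 0,0,0
L1 α=1/2: [173/2, 67/2, 37]
L2 α=3/4: [1115/8, 289/8, 281/2]
→ [139, 36, 140]

query (0,1) [L1,L3] — begin 0,0,0
after L1 α=1/2: [15, 7, 103]
after L3 α=1/5: [67/5, 25, 636/5]
= [13, 25, 127]

query (0,3) [L1,L3] — begin 0,0,0
+L1 (α=1/2) → [3/2, 21, 89]
+L3 (α=1/2) → [319/4, 229/2, 221/2]
→ [80, 114, 110]

(1,0) stack=L1,L3; from [0,0,0]:
+L1 (α=4/7) → [324/7, 548/7, 816/7]
+L3 (α=3/4) → [1269/28, 1681/14, 351/7]
rounded: [45, 120, 50]

query (0,1) [L1,L3,L4,L5] — begin 0,0,0
L1 α=1/2: [15, 7, 103]
L3 α=1/5: [67/5, 25, 636/5]
L4 α=5/6: [2821/15, 1055/6, 1793/15]
L5 α=2/3: [5671/45, 3563/18, 2423/45]
rounded: [126, 198, 54]

at x=1,y=1 over L1,L3,L4,L5,L6,L7:
after L1 α=4/7: [576/7, 608/7, 940/7]
after L3 α=1/2: [2207/14, 1385/14, 1129/14]
after L4 α=1: [222, 186, 58]
after L5 α=3/8: [381/2, 1665/8, 97]
after L6 α=0: [381/2, 1665/8, 97]
after L7 α=7/8: [3657/16, 12809/64, 451/4]
→ [229, 200, 113]


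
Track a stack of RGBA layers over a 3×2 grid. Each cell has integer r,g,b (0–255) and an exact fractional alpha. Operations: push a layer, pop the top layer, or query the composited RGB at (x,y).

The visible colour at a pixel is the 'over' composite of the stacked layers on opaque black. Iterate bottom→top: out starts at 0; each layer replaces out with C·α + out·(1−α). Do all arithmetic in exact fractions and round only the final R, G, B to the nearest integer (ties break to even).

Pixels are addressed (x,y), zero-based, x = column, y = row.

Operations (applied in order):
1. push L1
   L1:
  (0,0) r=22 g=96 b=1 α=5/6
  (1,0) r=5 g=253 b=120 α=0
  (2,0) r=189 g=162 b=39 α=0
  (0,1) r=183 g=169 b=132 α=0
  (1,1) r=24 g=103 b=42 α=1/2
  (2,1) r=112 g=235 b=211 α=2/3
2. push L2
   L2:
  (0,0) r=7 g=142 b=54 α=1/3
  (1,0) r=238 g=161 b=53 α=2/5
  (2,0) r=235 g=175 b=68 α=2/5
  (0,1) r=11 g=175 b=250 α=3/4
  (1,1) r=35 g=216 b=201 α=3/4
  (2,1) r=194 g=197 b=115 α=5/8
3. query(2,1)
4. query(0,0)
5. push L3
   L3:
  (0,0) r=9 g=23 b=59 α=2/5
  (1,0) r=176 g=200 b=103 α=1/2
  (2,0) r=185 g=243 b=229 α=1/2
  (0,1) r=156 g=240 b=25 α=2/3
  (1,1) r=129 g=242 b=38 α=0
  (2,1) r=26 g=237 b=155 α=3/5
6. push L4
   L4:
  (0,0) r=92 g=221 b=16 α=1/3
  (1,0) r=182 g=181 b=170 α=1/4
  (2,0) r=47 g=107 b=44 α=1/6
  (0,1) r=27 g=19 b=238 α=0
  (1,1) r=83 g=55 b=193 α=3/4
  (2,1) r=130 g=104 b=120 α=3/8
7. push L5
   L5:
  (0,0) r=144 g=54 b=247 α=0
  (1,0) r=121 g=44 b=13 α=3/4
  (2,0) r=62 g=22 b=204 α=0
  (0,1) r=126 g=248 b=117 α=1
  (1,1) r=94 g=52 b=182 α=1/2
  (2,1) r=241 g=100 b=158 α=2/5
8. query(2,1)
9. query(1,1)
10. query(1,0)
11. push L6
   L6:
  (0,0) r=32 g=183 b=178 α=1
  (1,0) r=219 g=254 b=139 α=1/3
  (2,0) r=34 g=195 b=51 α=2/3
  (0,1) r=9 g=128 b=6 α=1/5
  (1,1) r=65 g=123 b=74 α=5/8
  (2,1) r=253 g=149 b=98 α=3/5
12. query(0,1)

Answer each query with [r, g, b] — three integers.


query (2,1) [L1,L2] — begin 0,0,0
+L1 (α=2/3) → [224/3, 470/3, 422/3]
+L2 (α=5/8) → [597/4, 1455/8, 997/8]
= [149, 182, 125]

at x=0,y=0 over L1,L2:
after L1 α=5/6: [55/3, 80, 5/6]
after L2 α=1/3: [131/9, 302/3, 167/9]
rounded: [15, 101, 19]

query (2,1) [L1,L2,L3,L4,L5] — begin 0,0,0
L1 α=2/3: [224/3, 470/3, 422/3]
L2 α=5/8: [597/4, 1455/8, 997/8]
L3 α=3/5: [753/10, 4299/20, 2857/20]
L4 α=3/8: [1533/16, 5547/32, 4297/32]
L5 α=2/5: [12311/80, 23041/160, 23003/160]
= [154, 144, 144]

(1,1) stack=L1,L2,L3,L4,L5; from [0,0,0]:
L1 α=1/2: [12, 103/2, 21]
L2 α=3/4: [117/4, 1399/8, 156]
L3 α=0: [117/4, 1399/8, 156]
L4 α=3/4: [1113/16, 2719/32, 735/4]
L5 α=1/2: [2617/32, 4383/64, 1463/8]
rounded: [82, 68, 183]

(1,0) stack=L1,L2,L3,L4,L5; from [0,0,0]:
after L1 α=0: [0, 0, 0]
after L2 α=2/5: [476/5, 322/5, 106/5]
after L3 α=1/2: [678/5, 661/5, 621/10]
after L4 α=1/4: [736/5, 722/5, 3563/40]
after L5 α=3/4: [2551/20, 691/10, 5123/160]
→ [128, 69, 32]

query (0,1) [L1,L2,L3,L4,L5,L6] — begin 0,0,0
after L1 α=0: [0, 0, 0]
after L2 α=3/4: [33/4, 525/4, 375/2]
after L3 α=2/3: [427/4, 815/4, 475/6]
after L4 α=0: [427/4, 815/4, 475/6]
after L5 α=1: [126, 248, 117]
after L6 α=1/5: [513/5, 224, 474/5]
= [103, 224, 95]


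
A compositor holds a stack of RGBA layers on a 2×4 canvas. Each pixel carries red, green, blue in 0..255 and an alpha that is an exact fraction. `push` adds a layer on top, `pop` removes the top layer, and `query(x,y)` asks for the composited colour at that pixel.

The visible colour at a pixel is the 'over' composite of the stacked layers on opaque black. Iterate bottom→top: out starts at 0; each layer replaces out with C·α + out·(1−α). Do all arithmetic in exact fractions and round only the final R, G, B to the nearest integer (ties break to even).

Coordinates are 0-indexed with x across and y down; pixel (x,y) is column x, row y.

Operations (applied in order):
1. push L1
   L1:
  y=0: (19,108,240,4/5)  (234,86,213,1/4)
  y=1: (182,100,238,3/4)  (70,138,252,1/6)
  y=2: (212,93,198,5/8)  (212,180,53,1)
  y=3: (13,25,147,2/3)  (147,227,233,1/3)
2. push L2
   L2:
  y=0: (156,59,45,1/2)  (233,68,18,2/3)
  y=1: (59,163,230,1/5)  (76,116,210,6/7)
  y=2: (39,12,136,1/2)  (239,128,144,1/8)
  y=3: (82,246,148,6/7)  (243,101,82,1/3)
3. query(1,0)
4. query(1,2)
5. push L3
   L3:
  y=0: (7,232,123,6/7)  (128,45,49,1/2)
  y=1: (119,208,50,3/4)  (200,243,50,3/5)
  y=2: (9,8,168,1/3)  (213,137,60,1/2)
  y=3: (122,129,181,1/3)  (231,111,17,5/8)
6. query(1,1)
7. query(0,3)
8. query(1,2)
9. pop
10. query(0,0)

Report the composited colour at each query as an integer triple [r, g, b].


(1,0) stack=L1,L2; from [0,0,0]:
+L1 (α=1/4) → [117/2, 43/2, 213/4]
+L2 (α=2/3) → [1049/6, 105/2, 119/4]
→ [175, 52, 30]

(1,2) stack=L1,L2; from [0,0,0]:
L1 α=1: [212, 180, 53]
L2 α=1/8: [1723/8, 347/2, 515/8]
rounded: [215, 174, 64]

at x=1,y=1 over L1,L2,L3:
+L1 (α=1/6) → [35/3, 23, 42]
+L2 (α=6/7) → [1403/21, 719/7, 186]
+L3 (α=3/5) → [15406/105, 6541/35, 522/5]
→ [147, 187, 104]

(0,3) stack=L1,L2,L3; from [0,0,0]:
L1 α=2/3: [26/3, 50/3, 98]
L2 α=6/7: [1502/21, 4478/21, 986/7]
L3 α=1/3: [5566/63, 11665/63, 3239/21]
→ [88, 185, 154]

(1,2) stack=L1,L2,L3; from [0,0,0]:
after L1 α=1: [212, 180, 53]
after L2 α=1/8: [1723/8, 347/2, 515/8]
after L3 α=1/2: [3427/16, 621/4, 995/16]
rounded: [214, 155, 62]

(0,0) stack=L1,L2; from [0,0,0]:
after L1 α=4/5: [76/5, 432/5, 192]
after L2 α=1/2: [428/5, 727/10, 237/2]
rounded: [86, 73, 118]


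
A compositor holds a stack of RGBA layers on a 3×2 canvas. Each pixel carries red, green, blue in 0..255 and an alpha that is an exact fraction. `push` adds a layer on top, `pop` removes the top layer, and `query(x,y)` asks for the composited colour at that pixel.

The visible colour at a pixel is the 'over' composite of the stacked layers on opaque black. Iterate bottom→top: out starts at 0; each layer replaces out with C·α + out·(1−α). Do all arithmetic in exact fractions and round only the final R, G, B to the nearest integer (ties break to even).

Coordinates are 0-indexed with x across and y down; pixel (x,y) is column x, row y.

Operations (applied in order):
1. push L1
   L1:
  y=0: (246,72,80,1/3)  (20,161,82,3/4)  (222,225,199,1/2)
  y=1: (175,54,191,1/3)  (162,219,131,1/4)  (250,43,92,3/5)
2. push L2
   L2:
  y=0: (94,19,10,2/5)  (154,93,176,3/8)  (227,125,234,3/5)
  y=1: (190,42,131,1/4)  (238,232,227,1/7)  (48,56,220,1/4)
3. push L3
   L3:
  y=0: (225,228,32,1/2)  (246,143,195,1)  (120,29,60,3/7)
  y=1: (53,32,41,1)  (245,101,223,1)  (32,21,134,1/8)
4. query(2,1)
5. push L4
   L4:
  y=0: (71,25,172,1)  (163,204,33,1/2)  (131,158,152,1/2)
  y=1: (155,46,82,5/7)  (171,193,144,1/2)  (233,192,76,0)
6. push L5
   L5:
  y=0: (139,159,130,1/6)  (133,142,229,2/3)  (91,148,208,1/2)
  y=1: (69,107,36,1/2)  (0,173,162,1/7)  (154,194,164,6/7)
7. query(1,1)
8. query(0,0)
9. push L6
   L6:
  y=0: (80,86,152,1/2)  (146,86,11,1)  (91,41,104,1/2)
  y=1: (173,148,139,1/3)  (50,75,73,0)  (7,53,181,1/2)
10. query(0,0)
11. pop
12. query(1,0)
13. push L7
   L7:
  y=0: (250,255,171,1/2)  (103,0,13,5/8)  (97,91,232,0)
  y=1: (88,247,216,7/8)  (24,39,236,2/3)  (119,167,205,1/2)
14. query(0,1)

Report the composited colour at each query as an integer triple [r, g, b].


at x=2,y=1 over L1,L2,L3:
after L1 α=3/5: [150, 129/5, 276/5]
after L2 α=1/4: [249/2, 667/20, 482/5]
after L3 α=1/8: [1807/16, 5089/160, 1011/10]
rounded: [113, 32, 101]

query (1,1) [L1,L2,L3,L4,L5] — begin 0,0,0
+L1 (α=1/4) → [81/2, 219/4, 131/4]
+L2 (α=1/7) → [481/7, 1121/14, 121/2]
+L3 (α=1) → [245, 101, 223]
+L4 (α=1/2) → [208, 147, 367/2]
+L5 (α=1/7) → [1248/7, 1055/7, 1263/7]
→ [178, 151, 180]

(0,0) stack=L1,L2,L3,L4,L5; from [0,0,0]:
+L1 (α=1/3) → [82, 24, 80/3]
+L2 (α=2/5) → [434/5, 22, 20]
+L3 (α=1/2) → [1559/10, 125, 26]
+L4 (α=1) → [71, 25, 172]
+L5 (α=1/6) → [247/3, 142/3, 165]
rounded: [82, 47, 165]

query (0,0) [L1,L2,L3,L4,L5,L6] — begin 0,0,0
+L1 (α=1/3) → [82, 24, 80/3]
+L2 (α=2/5) → [434/5, 22, 20]
+L3 (α=1/2) → [1559/10, 125, 26]
+L4 (α=1) → [71, 25, 172]
+L5 (α=1/6) → [247/3, 142/3, 165]
+L6 (α=1/2) → [487/6, 200/3, 317/2]
→ [81, 67, 158]

query (1,0) [L1,L2,L3,L4,L5] — begin 0,0,0
L1 α=3/4: [15, 483/4, 123/2]
L2 α=3/8: [537/8, 3531/32, 1671/16]
L3 α=1: [246, 143, 195]
L4 α=1/2: [409/2, 347/2, 114]
L5 α=2/3: [941/6, 305/2, 572/3]
= [157, 152, 191]

at x=0,y=1 over L1,L2,L3,L4,L5,L7:
+L1 (α=1/3) → [175/3, 18, 191/3]
+L2 (α=1/4) → [365/4, 24, 161/2]
+L3 (α=1) → [53, 32, 41]
+L4 (α=5/7) → [881/7, 42, 492/7]
+L5 (α=1/2) → [682/7, 149/2, 372/7]
+L7 (α=7/8) → [2497/28, 3607/16, 2739/14]
→ [89, 225, 196]


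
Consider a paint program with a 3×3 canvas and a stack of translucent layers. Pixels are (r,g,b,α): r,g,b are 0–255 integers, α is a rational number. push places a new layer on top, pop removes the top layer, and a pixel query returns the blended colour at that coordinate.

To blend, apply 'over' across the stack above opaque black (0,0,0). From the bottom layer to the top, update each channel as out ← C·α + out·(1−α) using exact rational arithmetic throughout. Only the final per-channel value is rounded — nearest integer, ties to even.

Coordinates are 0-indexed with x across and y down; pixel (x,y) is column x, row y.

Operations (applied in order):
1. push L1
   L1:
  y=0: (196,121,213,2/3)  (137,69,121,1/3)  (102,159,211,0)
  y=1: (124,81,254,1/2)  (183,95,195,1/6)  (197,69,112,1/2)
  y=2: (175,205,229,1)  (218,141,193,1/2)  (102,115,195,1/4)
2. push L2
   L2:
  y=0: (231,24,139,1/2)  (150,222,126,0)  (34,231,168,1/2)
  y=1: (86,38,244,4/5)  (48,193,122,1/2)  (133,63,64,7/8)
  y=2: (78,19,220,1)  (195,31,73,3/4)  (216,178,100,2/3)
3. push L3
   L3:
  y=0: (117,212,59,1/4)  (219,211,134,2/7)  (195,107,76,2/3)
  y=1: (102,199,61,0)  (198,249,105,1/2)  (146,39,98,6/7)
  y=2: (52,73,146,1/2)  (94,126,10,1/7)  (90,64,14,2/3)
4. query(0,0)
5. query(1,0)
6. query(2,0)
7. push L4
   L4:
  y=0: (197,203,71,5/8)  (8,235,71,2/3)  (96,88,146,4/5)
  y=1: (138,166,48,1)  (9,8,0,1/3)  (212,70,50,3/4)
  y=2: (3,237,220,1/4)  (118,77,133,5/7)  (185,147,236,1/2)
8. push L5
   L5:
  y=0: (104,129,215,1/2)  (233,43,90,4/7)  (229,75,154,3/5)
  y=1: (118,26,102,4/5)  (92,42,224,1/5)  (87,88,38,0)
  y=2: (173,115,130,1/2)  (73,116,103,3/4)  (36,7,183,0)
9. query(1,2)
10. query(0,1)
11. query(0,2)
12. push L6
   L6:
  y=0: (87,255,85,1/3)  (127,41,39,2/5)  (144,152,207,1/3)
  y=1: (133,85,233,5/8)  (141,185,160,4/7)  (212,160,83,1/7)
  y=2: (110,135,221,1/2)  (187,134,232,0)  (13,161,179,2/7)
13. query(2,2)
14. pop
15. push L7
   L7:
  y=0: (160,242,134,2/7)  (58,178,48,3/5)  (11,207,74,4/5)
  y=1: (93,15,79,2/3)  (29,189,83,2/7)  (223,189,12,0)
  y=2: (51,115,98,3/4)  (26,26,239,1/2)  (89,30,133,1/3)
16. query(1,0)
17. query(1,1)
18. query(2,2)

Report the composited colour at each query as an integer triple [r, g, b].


at x=0,y=0 over L1,L2,L3:
after L1 α=2/3: [392/3, 242/3, 142]
after L2 α=1/2: [1085/6, 157/3, 281/2]
after L3 α=1/4: [1319/8, 369/4, 961/8]
rounded: [165, 92, 120]

at x=1,y=0 over L1,L2,L3:
after L1 α=1/3: [137/3, 23, 121/3]
after L2 α=0: [137/3, 23, 121/3]
after L3 α=2/7: [1999/21, 537/7, 1409/21]
rounded: [95, 77, 67]

at x=2,y=0 over L1,L2,L3:
after L1 α=0: [0, 0, 0]
after L2 α=1/2: [17, 231/2, 84]
after L3 α=2/3: [407/3, 659/6, 236/3]
rounded: [136, 110, 79]

(1,2) stack=L1,L2,L3,L4,L5; from [0,0,0]:
+L1 (α=1/2) → [109, 141/2, 193/2]
+L2 (α=3/4) → [347/2, 327/8, 631/8]
+L3 (α=1/7) → [1135/7, 1485/28, 1933/28]
+L4 (α=5/7) → [6400/49, 6875/98, 11243/98]
+L5 (α=3/4) → [17131/196, 40979/392, 41525/392]
= [87, 105, 106]

(0,1) stack=L1,L2,L3,L4,L5; from [0,0,0]:
L1 α=1/2: [62, 81/2, 127]
L2 α=4/5: [406/5, 77/2, 1103/5]
L3 α=0: [406/5, 77/2, 1103/5]
L4 α=1: [138, 166, 48]
L5 α=4/5: [122, 54, 456/5]
= [122, 54, 91]

at x=0,y=2 over L1,L2,L3,L4,L5:
after L1 α=1: [175, 205, 229]
after L2 α=1: [78, 19, 220]
after L3 α=1/2: [65, 46, 183]
after L4 α=1/4: [99/2, 375/4, 769/4]
after L5 α=1/2: [445/4, 835/8, 1289/8]
rounded: [111, 104, 161]

at x=2,y=2 over L1,L2,L3,L4,L5,L6:
L1 α=1/4: [51/2, 115/4, 195/4]
L2 α=2/3: [305/2, 513/4, 995/12]
L3 α=2/3: [665/6, 1025/12, 1331/36]
L4 α=1/2: [1775/12, 2789/24, 9827/72]
L5 α=0: [1775/12, 2789/24, 9827/72]
L6 α=2/7: [9187/84, 21673/168, 74911/504]
rounded: [109, 129, 149]

(1,0) stack=L1,L2,L3,L4,L5,L7; from [0,0,0]:
after L1 α=1/3: [137/3, 23, 121/3]
after L2 α=0: [137/3, 23, 121/3]
after L3 α=2/7: [1999/21, 537/7, 1409/21]
after L4 α=2/3: [2335/63, 3827/21, 4391/63]
after L5 α=4/7: [21907/147, 5031/49, 11951/147]
after L7 α=3/5: [69392/735, 36228/245, 9014/147]
→ [94, 148, 61]

at x=1,y=1 over L1,L2,L3,L4,L5,L7:
L1 α=1/6: [61/2, 95/6, 65/2]
L2 α=1/2: [157/4, 1253/12, 309/4]
L3 α=1/2: [949/8, 4241/24, 729/8]
L4 α=1/3: [985/12, 4337/36, 243/4]
L5 α=1/5: [1261/15, 943/9, 467/5]
L7 α=2/7: [205/3, 8117/63, 633/7]
= [68, 129, 90]

query (2,2) [L1,L2,L3,L4,L5,L7] — begin 0,0,0
L1 α=1/4: [51/2, 115/4, 195/4]
L2 α=2/3: [305/2, 513/4, 995/12]
L3 α=2/3: [665/6, 1025/12, 1331/36]
L4 α=1/2: [1775/12, 2789/24, 9827/72]
L5 α=0: [1775/12, 2789/24, 9827/72]
L7 α=1/3: [2309/18, 3149/36, 14615/108]
rounded: [128, 87, 135]


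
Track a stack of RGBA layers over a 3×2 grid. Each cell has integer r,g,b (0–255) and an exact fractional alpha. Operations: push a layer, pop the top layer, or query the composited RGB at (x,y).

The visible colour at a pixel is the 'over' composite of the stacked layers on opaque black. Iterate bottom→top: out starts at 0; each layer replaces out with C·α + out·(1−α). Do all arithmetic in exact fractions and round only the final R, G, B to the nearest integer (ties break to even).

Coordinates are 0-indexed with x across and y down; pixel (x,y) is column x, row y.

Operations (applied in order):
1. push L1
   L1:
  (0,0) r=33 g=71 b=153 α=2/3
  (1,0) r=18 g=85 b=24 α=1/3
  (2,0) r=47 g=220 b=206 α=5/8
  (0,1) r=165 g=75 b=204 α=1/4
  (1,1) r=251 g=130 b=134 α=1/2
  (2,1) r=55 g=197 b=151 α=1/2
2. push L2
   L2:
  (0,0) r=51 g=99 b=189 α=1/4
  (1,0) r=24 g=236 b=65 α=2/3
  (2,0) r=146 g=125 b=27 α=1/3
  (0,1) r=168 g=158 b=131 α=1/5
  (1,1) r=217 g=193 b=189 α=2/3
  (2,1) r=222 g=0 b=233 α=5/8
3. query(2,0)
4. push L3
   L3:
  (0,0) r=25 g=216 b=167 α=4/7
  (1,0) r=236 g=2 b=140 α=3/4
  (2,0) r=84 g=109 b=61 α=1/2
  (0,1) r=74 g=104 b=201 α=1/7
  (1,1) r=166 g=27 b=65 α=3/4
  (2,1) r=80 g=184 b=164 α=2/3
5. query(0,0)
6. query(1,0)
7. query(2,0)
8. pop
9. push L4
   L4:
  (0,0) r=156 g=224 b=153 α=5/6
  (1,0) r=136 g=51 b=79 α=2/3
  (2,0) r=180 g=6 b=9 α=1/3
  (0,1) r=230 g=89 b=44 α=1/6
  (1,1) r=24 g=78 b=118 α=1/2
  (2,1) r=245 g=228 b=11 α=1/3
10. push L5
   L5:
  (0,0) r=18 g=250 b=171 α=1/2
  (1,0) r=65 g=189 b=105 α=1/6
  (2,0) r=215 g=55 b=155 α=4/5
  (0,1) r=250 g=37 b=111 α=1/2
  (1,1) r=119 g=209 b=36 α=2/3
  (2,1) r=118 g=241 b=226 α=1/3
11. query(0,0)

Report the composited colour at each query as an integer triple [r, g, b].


query (2,0) [L1,L2] — begin 0,0,0
+L1 (α=5/8) → [235/8, 275/2, 515/4]
+L2 (α=1/3) → [273/4, 400/3, 569/6]
rounded: [68, 133, 95]

at x=0,y=0 over L1,L2,L3:
after L1 α=2/3: [22, 142/3, 102]
after L2 α=1/4: [117/4, 241/4, 495/4]
after L3 α=4/7: [751/28, 597/4, 4157/28]
→ [27, 149, 148]

(1,0) stack=L1,L2,L3; from [0,0,0]:
+L1 (α=1/3) → [6, 85/3, 8]
+L2 (α=2/3) → [18, 1501/9, 46]
+L3 (α=3/4) → [363/2, 1555/36, 233/2]
= [182, 43, 116]

at x=2,y=0 over L1,L2,L3:
+L1 (α=5/8) → [235/8, 275/2, 515/4]
+L2 (α=1/3) → [273/4, 400/3, 569/6]
+L3 (α=1/2) → [609/8, 727/6, 935/12]
= [76, 121, 78]

query (0,0) [L1,L2,L4,L5] — begin 0,0,0
after L1 α=2/3: [22, 142/3, 102]
after L2 α=1/4: [117/4, 241/4, 495/4]
after L4 α=5/6: [1079/8, 4721/24, 1185/8]
after L5 α=1/2: [1223/16, 10721/48, 2553/16]
→ [76, 223, 160]


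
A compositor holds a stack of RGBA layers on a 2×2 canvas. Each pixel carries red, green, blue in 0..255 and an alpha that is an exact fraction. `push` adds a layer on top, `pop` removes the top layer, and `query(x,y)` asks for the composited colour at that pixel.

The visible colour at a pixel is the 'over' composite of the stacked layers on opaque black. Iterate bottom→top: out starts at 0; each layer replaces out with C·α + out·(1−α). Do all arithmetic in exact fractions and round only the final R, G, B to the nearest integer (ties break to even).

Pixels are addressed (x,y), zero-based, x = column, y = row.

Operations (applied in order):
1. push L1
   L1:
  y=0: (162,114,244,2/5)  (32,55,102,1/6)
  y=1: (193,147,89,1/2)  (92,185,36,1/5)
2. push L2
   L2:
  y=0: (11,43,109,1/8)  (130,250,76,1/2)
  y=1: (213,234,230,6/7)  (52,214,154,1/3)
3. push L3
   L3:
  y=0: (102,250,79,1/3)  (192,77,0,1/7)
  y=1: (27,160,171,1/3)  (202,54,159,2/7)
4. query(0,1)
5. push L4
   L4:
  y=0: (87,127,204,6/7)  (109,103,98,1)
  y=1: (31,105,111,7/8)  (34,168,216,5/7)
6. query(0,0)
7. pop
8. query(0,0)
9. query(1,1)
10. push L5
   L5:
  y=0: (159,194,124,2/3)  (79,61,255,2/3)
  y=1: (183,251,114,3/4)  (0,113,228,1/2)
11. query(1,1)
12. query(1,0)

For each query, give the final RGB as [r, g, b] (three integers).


at x=0,y=1 over L1,L2,L3:
+L1 (α=1/2) → [193/2, 147/2, 89/2]
+L2 (α=6/7) → [2749/14, 2955/14, 407/2]
+L3 (α=1/3) → [2938/21, 4075/21, 578/3]
rounded: [140, 194, 193]

at x=0,y=0 over L1,L2,L3,L4:
L1 α=2/5: [324/5, 228/5, 488/5]
L2 α=1/8: [2323/40, 1811/40, 3961/40]
L3 α=1/3: [4363/60, 6811/60, 1847/20]
L4 α=6/7: [35683/420, 52531/420, 3761/20]
rounded: [85, 125, 188]

query (0,0) [L1,L2,L3] — begin 0,0,0
+L1 (α=2/5) → [324/5, 228/5, 488/5]
+L2 (α=1/8) → [2323/40, 1811/40, 3961/40]
+L3 (α=1/3) → [4363/60, 6811/60, 1847/20]
= [73, 114, 92]

(1,1) stack=L1,L2,L3; from [0,0,0]:
after L1 α=1/5: [92/5, 37, 36/5]
after L2 α=1/3: [148/5, 96, 842/15]
after L3 α=2/7: [552/7, 84, 1796/21]
→ [79, 84, 86]

(1,1) stack=L1,L2,L3,L5; from [0,0,0]:
L1 α=1/5: [92/5, 37, 36/5]
L2 α=1/3: [148/5, 96, 842/15]
L3 α=2/7: [552/7, 84, 1796/21]
L5 α=1/2: [276/7, 197/2, 3292/21]
rounded: [39, 98, 157]

query (1,0) [L1,L2,L3,L5] — begin 0,0,0
L1 α=1/6: [16/3, 55/6, 17]
L2 α=1/2: [203/3, 1555/12, 93/2]
L3 α=1/7: [598/7, 1709/14, 279/7]
L5 α=2/3: [568/7, 1139/14, 1283/7]
rounded: [81, 81, 183]


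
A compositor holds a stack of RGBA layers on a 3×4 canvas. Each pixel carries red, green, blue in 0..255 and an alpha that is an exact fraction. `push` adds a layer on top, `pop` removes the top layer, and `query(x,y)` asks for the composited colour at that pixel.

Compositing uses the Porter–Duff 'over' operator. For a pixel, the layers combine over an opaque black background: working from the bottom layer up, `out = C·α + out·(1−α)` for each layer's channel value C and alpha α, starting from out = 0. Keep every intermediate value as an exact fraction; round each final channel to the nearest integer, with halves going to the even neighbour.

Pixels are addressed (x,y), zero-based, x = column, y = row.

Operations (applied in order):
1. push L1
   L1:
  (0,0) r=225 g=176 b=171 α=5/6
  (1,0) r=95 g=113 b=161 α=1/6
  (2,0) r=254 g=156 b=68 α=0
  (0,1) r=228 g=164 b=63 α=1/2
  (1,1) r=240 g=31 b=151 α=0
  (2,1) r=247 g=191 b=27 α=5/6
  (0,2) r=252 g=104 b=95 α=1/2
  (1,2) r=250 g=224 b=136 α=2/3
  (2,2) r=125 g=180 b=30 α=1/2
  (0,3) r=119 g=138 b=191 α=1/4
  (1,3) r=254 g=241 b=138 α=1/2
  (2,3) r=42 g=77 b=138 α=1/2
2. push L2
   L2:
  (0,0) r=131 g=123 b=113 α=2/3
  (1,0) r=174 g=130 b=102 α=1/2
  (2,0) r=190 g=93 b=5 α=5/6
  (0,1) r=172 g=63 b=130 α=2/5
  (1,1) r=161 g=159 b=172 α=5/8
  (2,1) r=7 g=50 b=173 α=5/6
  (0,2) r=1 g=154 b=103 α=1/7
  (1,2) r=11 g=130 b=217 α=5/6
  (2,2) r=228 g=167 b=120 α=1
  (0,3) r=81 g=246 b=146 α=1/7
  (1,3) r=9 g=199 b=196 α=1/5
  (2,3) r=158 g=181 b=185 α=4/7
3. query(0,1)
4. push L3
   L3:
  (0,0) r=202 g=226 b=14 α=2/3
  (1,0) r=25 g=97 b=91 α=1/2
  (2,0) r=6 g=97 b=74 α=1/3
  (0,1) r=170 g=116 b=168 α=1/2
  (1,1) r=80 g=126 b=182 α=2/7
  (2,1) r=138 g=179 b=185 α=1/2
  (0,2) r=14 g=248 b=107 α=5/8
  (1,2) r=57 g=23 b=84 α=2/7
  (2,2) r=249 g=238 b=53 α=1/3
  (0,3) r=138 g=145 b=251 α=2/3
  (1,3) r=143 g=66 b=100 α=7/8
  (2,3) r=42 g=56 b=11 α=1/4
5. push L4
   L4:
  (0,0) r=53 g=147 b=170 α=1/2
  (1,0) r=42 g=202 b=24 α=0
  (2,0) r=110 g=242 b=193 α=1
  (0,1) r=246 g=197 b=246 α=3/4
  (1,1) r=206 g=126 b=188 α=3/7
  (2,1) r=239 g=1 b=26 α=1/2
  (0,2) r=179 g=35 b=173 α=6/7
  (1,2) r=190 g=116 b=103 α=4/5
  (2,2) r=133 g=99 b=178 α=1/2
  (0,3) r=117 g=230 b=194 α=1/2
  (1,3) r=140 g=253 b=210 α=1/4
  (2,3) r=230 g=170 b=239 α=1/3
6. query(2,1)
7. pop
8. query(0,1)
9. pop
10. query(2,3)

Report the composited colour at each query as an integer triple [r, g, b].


query (0,1) [L1,L2] — begin 0,0,0
after L1 α=1/2: [114, 82, 63/2]
after L2 α=2/5: [686/5, 372/5, 709/10]
= [137, 74, 71]

query (2,1) [L1,L2,L3,L4] — begin 0,0,0
L1 α=5/6: [1235/6, 955/6, 45/2]
L2 α=5/6: [1445/36, 2455/36, 1775/12]
L3 α=1/2: [6413/72, 8899/72, 3995/24]
L4 α=1/2: [23621/144, 8971/144, 4619/48]
→ [164, 62, 96]

query (0,1) [L1,L2,L3] — begin 0,0,0
L1 α=1/2: [114, 82, 63/2]
L2 α=2/5: [686/5, 372/5, 709/10]
L3 α=1/2: [768/5, 476/5, 2389/20]
→ [154, 95, 119]

at x=2,y=3 over L1,L2:
+L1 (α=1/2) → [21, 77/2, 69]
+L2 (α=4/7) → [695/7, 1679/14, 947/7]
rounded: [99, 120, 135]


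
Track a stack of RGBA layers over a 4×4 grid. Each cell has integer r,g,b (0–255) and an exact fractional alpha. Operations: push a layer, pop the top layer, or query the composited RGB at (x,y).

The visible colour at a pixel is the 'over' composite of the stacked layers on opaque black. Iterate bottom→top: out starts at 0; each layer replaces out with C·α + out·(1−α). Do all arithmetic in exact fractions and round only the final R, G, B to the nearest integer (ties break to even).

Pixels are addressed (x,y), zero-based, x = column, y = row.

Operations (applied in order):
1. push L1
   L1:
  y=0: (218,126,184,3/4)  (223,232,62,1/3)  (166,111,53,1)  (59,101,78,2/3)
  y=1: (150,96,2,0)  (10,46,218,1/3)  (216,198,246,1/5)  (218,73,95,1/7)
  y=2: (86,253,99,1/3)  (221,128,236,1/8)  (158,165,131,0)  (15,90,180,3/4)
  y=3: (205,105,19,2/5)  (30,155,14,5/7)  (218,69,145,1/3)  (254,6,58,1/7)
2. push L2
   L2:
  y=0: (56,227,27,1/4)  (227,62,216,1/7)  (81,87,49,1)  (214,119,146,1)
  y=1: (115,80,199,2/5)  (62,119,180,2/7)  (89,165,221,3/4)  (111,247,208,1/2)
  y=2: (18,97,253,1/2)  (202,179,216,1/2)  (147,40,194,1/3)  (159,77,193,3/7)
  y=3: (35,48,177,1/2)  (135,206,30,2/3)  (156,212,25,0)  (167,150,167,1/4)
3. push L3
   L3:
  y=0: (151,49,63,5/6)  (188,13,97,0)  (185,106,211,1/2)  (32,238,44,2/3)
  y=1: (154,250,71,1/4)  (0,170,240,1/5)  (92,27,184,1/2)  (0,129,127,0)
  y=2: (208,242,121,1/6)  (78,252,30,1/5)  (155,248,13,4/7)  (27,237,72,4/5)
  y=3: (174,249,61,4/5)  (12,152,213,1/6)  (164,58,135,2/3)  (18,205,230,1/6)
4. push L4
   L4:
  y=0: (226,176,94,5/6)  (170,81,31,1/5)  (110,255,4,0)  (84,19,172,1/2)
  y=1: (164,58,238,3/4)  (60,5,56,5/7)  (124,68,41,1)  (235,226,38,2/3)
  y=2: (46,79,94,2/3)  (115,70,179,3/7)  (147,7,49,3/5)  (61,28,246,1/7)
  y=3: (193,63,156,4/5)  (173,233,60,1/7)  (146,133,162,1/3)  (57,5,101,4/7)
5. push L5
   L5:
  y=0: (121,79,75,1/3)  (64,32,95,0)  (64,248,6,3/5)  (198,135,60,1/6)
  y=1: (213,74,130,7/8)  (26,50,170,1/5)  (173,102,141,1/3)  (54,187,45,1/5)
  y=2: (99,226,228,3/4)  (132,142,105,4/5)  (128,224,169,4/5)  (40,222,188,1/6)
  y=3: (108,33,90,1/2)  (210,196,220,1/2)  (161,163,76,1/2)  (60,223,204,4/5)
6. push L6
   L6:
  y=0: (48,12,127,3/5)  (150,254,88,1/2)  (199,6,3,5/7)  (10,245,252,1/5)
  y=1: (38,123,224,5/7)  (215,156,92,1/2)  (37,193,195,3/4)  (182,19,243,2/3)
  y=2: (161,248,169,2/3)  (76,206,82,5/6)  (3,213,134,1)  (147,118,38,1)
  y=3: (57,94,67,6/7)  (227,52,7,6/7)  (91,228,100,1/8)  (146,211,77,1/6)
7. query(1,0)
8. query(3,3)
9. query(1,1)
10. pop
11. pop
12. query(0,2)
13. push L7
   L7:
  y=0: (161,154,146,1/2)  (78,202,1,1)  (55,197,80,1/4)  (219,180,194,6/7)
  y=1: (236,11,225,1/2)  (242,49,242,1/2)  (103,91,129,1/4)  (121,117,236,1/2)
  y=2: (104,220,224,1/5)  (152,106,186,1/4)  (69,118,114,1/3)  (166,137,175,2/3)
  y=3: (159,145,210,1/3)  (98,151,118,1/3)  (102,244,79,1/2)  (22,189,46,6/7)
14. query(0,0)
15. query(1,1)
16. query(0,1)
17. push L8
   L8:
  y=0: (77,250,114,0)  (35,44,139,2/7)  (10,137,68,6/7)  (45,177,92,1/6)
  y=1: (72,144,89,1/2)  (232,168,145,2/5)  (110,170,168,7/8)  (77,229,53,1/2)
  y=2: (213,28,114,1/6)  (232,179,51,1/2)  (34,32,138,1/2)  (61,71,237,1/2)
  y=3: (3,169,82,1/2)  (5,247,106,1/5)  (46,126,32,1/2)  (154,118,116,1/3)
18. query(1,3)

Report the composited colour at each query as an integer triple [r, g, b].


(1,0) stack=L1,L2,L3,L4,L5,L6; from [0,0,0]:
L1 α=1/3: [223/3, 232/3, 62/3]
L2 α=1/7: [673/7, 526/7, 340/7]
L3 α=0: [673/7, 526/7, 340/7]
L4 α=1/5: [3882/35, 2671/35, 1577/35]
L5 α=0: [3882/35, 2671/35, 1577/35]
L6 α=1/2: [4566/35, 11561/70, 4657/70]
→ [130, 165, 67]

at x=3,y=3 over L1,L2,L3,L4,L5,L6:
+L1 (α=1/7) → [254/7, 6/7, 58/7]
+L2 (α=1/4) → [1931/28, 267/7, 1343/28]
+L3 (α=1/6) → [10159/168, 1385/21, 4385/56]
+L4 (α=4/7) → [22927/392, 1525/49, 35779/392]
+L5 (α=4/5) → [117007/1960, 45233/245, 355651/1960]
+L6 (α=1/6) → [174239/2352, 9262/49, 385835/2352]
→ [74, 189, 164]

at x=1,y=1 over L1,L2,L3,L4,L5,L6:
L1 α=1/3: [10/3, 46/3, 218/3]
L2 α=2/7: [422/21, 944/21, 310/3]
L3 α=1/5: [1688/105, 7346/105, 392/3]
L4 α=5/7: [34876/735, 17317/735, 232/3]
L5 α=1/5: [158614/3675, 106018/3675, 1438/15]
L6 α=1/2: [948739/7350, 339659/3675, 1409/15]
rounded: [129, 92, 94]

(0,2) stack=L1,L2,L3,L4; from [0,0,0]:
after L1 α=1/3: [86/3, 253/3, 33]
after L2 α=1/2: [70/3, 272/3, 143]
after L3 α=1/6: [487/9, 1043/9, 418/3]
after L4 α=2/3: [1315/27, 2465/27, 982/9]
= [49, 91, 109]

query (0,0) [L1,L2,L3,L4,L7] — begin 0,0,0
+L1 (α=3/4) → [327/2, 189/2, 138]
+L2 (α=1/4) → [1093/8, 1021/8, 441/4]
+L3 (α=5/6) → [7133/48, 2981/48, 567/8]
+L4 (α=5/6) → [61373/288, 45221/288, 4327/48]
+L7 (α=1/2) → [107741/576, 89573/576, 11335/96]
→ [187, 156, 118]

query (1,1) [L1,L2,L3,L4,L7] — begin 0,0,0
L1 α=1/3: [10/3, 46/3, 218/3]
L2 α=2/7: [422/21, 944/21, 310/3]
L3 α=1/5: [1688/105, 7346/105, 392/3]
L4 α=5/7: [34876/735, 17317/735, 232/3]
L7 α=1/2: [106373/735, 26666/735, 479/3]
rounded: [145, 36, 160]

query (0,1) [L1,L2,L3,L4,L7] — begin 0,0,0
+L1 (α=0) → [0, 0, 0]
+L2 (α=2/5) → [46, 32, 398/5]
+L3 (α=1/4) → [73, 173/2, 1549/20]
+L4 (α=3/4) → [565/4, 521/8, 15829/80]
+L7 (α=1/2) → [1509/8, 609/16, 33829/160]
rounded: [189, 38, 211]

(1,3) stack=L1,L2,L3,L4,L7,L8; from [0,0,0]:
+L1 (α=5/7) → [150/7, 775/7, 10]
+L2 (α=2/3) → [680/7, 3659/21, 70/3]
+L3 (α=1/6) → [1742/21, 21487/126, 989/18]
+L4 (α=1/7) → [4695/49, 26380/147, 167/3]
+L7 (α=1/3) → [14192/147, 74957/441, 688/9]
+L8 (α=1/5) → [57503/735, 81751/441, 3706/45]
→ [78, 185, 82]


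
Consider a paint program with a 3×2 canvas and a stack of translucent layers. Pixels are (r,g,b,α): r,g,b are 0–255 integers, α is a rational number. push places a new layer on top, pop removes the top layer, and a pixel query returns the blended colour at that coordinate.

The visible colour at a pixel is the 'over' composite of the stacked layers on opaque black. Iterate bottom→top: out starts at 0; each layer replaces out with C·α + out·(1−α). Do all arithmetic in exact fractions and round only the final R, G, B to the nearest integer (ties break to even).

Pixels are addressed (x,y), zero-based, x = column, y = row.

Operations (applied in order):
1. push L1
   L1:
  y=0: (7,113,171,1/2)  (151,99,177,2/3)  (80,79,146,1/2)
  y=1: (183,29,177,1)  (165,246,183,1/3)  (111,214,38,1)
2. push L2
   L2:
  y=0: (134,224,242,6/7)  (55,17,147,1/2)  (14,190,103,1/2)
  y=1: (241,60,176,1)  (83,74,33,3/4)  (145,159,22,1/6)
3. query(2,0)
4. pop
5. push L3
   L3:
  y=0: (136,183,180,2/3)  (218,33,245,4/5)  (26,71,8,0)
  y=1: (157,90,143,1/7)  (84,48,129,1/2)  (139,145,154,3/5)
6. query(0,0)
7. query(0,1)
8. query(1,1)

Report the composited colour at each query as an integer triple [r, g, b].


(2,0) stack=L1,L2; from [0,0,0]:
+L1 (α=1/2) → [40, 79/2, 73]
+L2 (α=1/2) → [27, 459/4, 88]
= [27, 115, 88]

(0,0) stack=L1,L3; from [0,0,0]:
+L1 (α=1/2) → [7/2, 113/2, 171/2]
+L3 (α=2/3) → [551/6, 845/6, 297/2]
= [92, 141, 148]

(0,1) stack=L1,L3; from [0,0,0]:
L1 α=1: [183, 29, 177]
L3 α=1/7: [1255/7, 264/7, 1205/7]
= [179, 38, 172]

at x=1,y=1 over L1,L3:
L1 α=1/3: [55, 82, 61]
L3 α=1/2: [139/2, 65, 95]
rounded: [70, 65, 95]
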